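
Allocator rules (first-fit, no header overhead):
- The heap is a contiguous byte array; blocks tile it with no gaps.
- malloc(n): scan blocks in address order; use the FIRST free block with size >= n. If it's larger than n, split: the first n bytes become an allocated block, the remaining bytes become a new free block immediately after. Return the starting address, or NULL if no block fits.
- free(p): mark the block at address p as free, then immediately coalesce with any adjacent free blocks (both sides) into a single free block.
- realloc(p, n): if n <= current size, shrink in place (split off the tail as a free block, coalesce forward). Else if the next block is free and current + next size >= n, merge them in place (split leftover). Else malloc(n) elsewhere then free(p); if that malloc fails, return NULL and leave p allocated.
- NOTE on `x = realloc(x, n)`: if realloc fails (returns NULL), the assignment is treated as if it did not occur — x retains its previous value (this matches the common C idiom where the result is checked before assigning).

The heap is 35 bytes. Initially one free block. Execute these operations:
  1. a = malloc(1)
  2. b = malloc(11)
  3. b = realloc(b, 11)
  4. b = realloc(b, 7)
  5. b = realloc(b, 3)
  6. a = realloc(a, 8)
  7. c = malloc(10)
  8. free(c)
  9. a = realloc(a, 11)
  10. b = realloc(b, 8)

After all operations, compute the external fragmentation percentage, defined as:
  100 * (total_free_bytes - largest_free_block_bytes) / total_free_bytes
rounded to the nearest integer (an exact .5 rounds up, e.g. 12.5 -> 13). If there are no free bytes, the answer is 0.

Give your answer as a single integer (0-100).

Op 1: a = malloc(1) -> a = 0; heap: [0-0 ALLOC][1-34 FREE]
Op 2: b = malloc(11) -> b = 1; heap: [0-0 ALLOC][1-11 ALLOC][12-34 FREE]
Op 3: b = realloc(b, 11) -> b = 1; heap: [0-0 ALLOC][1-11 ALLOC][12-34 FREE]
Op 4: b = realloc(b, 7) -> b = 1; heap: [0-0 ALLOC][1-7 ALLOC][8-34 FREE]
Op 5: b = realloc(b, 3) -> b = 1; heap: [0-0 ALLOC][1-3 ALLOC][4-34 FREE]
Op 6: a = realloc(a, 8) -> a = 4; heap: [0-0 FREE][1-3 ALLOC][4-11 ALLOC][12-34 FREE]
Op 7: c = malloc(10) -> c = 12; heap: [0-0 FREE][1-3 ALLOC][4-11 ALLOC][12-21 ALLOC][22-34 FREE]
Op 8: free(c) -> (freed c); heap: [0-0 FREE][1-3 ALLOC][4-11 ALLOC][12-34 FREE]
Op 9: a = realloc(a, 11) -> a = 4; heap: [0-0 FREE][1-3 ALLOC][4-14 ALLOC][15-34 FREE]
Op 10: b = realloc(b, 8) -> b = 15; heap: [0-3 FREE][4-14 ALLOC][15-22 ALLOC][23-34 FREE]
Free blocks: [4 12] total_free=16 largest=12 -> 100*(16-12)/16 = 400/16 = 25

Answer: 25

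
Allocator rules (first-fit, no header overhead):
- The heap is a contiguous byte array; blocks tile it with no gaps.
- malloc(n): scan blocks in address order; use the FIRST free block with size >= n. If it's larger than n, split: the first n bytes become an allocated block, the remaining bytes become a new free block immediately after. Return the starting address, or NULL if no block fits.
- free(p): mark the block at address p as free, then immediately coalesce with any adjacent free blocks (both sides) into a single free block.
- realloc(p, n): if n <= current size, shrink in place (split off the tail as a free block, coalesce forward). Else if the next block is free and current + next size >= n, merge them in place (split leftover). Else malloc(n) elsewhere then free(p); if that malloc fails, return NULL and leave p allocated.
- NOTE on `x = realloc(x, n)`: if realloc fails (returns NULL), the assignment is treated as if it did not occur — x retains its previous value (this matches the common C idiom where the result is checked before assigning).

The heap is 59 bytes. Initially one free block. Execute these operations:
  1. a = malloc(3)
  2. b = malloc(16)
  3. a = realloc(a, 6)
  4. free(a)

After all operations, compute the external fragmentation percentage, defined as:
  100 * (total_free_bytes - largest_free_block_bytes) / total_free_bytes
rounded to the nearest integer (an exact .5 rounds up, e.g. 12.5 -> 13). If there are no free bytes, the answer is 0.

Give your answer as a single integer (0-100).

Op 1: a = malloc(3) -> a = 0; heap: [0-2 ALLOC][3-58 FREE]
Op 2: b = malloc(16) -> b = 3; heap: [0-2 ALLOC][3-18 ALLOC][19-58 FREE]
Op 3: a = realloc(a, 6) -> a = 19; heap: [0-2 FREE][3-18 ALLOC][19-24 ALLOC][25-58 FREE]
Op 4: free(a) -> (freed a); heap: [0-2 FREE][3-18 ALLOC][19-58 FREE]
Free blocks: [3 40] total_free=43 largest=40 -> 100*(43-40)/43 = 300/43 ≈ 6.977 -> rounds to 7

Answer: 7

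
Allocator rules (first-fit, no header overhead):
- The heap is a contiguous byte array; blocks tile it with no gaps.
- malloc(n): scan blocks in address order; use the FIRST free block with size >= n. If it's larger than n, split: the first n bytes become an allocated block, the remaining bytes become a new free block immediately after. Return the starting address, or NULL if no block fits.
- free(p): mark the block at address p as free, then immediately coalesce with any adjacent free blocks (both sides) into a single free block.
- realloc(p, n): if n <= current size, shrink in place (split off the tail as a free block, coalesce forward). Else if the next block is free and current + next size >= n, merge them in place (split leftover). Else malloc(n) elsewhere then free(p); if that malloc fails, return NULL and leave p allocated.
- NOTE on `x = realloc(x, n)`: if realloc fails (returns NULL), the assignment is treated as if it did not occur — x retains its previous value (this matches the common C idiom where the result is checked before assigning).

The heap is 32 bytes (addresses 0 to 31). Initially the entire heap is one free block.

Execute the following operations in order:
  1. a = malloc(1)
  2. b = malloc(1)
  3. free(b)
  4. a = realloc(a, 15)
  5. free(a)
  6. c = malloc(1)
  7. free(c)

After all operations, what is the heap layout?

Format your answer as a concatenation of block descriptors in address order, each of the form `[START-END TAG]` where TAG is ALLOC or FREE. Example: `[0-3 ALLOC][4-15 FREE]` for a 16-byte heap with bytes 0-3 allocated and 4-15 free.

Answer: [0-31 FREE]

Derivation:
Op 1: a = malloc(1) -> a = 0; heap: [0-0 ALLOC][1-31 FREE]
Op 2: b = malloc(1) -> b = 1; heap: [0-0 ALLOC][1-1 ALLOC][2-31 FREE]
Op 3: free(b) -> (freed b); heap: [0-0 ALLOC][1-31 FREE]
Op 4: a = realloc(a, 15) -> a = 0; heap: [0-14 ALLOC][15-31 FREE]
Op 5: free(a) -> (freed a); heap: [0-31 FREE]
Op 6: c = malloc(1) -> c = 0; heap: [0-0 ALLOC][1-31 FREE]
Op 7: free(c) -> (freed c); heap: [0-31 FREE]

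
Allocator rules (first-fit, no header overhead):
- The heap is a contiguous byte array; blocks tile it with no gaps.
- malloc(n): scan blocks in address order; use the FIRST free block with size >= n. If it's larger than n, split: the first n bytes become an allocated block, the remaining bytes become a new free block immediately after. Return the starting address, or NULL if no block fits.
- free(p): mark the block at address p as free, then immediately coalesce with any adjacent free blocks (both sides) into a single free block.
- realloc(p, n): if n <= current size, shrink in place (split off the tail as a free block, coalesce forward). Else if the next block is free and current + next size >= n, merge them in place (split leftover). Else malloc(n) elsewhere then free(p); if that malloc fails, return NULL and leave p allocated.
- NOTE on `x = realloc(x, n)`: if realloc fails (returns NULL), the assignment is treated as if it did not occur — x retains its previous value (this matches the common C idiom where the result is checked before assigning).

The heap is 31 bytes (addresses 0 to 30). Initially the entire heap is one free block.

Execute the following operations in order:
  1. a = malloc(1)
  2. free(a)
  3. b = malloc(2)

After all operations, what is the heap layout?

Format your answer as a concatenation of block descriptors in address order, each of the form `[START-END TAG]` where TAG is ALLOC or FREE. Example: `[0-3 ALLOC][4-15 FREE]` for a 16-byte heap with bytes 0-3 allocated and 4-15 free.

Answer: [0-1 ALLOC][2-30 FREE]

Derivation:
Op 1: a = malloc(1) -> a = 0; heap: [0-0 ALLOC][1-30 FREE]
Op 2: free(a) -> (freed a); heap: [0-30 FREE]
Op 3: b = malloc(2) -> b = 0; heap: [0-1 ALLOC][2-30 FREE]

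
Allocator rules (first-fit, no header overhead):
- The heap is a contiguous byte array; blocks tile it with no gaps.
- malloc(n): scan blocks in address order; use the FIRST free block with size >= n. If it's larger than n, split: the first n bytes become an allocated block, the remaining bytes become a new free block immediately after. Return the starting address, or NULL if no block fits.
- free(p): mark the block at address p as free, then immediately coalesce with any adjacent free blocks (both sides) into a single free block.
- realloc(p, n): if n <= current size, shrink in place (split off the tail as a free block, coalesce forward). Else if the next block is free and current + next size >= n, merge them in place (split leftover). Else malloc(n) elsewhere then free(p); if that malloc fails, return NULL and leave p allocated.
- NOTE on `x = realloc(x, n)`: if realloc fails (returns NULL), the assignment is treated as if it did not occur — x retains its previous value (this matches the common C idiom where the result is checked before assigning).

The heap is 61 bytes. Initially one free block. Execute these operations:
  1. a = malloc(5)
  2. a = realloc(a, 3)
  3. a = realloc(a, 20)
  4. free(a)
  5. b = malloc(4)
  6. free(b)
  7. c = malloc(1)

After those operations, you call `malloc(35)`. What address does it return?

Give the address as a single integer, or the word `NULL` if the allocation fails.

Answer: 1

Derivation:
Op 1: a = malloc(5) -> a = 0; heap: [0-4 ALLOC][5-60 FREE]
Op 2: a = realloc(a, 3) -> a = 0; heap: [0-2 ALLOC][3-60 FREE]
Op 3: a = realloc(a, 20) -> a = 0; heap: [0-19 ALLOC][20-60 FREE]
Op 4: free(a) -> (freed a); heap: [0-60 FREE]
Op 5: b = malloc(4) -> b = 0; heap: [0-3 ALLOC][4-60 FREE]
Op 6: free(b) -> (freed b); heap: [0-60 FREE]
Op 7: c = malloc(1) -> c = 0; heap: [0-0 ALLOC][1-60 FREE]
malloc(35): first-fit scan over [0-0 ALLOC][1-60 FREE] -> 1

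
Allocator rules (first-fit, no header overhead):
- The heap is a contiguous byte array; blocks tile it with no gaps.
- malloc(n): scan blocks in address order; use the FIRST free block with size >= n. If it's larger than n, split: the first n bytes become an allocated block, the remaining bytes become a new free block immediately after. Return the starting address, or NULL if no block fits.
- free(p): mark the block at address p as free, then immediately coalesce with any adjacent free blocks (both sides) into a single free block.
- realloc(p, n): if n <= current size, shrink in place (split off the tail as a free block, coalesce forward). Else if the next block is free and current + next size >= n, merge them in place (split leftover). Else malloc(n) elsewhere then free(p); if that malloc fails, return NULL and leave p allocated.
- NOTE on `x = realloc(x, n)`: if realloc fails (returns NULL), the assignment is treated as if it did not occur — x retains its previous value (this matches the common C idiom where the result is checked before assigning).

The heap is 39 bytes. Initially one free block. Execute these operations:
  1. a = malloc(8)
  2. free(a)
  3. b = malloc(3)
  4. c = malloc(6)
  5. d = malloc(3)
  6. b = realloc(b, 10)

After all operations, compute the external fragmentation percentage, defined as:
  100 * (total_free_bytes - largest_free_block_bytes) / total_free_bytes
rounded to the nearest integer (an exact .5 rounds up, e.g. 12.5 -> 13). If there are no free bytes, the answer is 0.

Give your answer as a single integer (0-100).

Answer: 15

Derivation:
Op 1: a = malloc(8) -> a = 0; heap: [0-7 ALLOC][8-38 FREE]
Op 2: free(a) -> (freed a); heap: [0-38 FREE]
Op 3: b = malloc(3) -> b = 0; heap: [0-2 ALLOC][3-38 FREE]
Op 4: c = malloc(6) -> c = 3; heap: [0-2 ALLOC][3-8 ALLOC][9-38 FREE]
Op 5: d = malloc(3) -> d = 9; heap: [0-2 ALLOC][3-8 ALLOC][9-11 ALLOC][12-38 FREE]
Op 6: b = realloc(b, 10) -> b = 12; heap: [0-2 FREE][3-8 ALLOC][9-11 ALLOC][12-21 ALLOC][22-38 FREE]
Free blocks: [3 17] total_free=20 largest=17 -> 100*(20-17)/20 = 300/20 = 15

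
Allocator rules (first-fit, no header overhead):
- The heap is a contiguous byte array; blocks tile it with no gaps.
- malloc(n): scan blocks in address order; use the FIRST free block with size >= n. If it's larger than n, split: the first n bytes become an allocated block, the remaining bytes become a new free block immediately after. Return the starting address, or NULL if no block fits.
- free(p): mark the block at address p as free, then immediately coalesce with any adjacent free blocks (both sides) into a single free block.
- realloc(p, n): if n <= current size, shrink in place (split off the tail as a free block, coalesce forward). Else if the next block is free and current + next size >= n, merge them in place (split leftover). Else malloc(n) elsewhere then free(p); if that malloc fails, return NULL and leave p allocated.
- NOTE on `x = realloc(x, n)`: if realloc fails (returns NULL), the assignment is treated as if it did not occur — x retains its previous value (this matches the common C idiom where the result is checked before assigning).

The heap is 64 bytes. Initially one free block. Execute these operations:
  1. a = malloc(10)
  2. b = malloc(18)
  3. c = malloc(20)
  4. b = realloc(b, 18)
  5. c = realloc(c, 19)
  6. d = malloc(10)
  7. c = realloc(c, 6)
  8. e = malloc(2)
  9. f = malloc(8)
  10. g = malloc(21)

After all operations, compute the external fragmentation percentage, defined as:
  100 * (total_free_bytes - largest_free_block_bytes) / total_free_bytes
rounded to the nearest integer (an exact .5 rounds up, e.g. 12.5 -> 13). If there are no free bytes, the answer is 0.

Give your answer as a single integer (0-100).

Answer: 30

Derivation:
Op 1: a = malloc(10) -> a = 0; heap: [0-9 ALLOC][10-63 FREE]
Op 2: b = malloc(18) -> b = 10; heap: [0-9 ALLOC][10-27 ALLOC][28-63 FREE]
Op 3: c = malloc(20) -> c = 28; heap: [0-9 ALLOC][10-27 ALLOC][28-47 ALLOC][48-63 FREE]
Op 4: b = realloc(b, 18) -> b = 10; heap: [0-9 ALLOC][10-27 ALLOC][28-47 ALLOC][48-63 FREE]
Op 5: c = realloc(c, 19) -> c = 28; heap: [0-9 ALLOC][10-27 ALLOC][28-46 ALLOC][47-63 FREE]
Op 6: d = malloc(10) -> d = 47; heap: [0-9 ALLOC][10-27 ALLOC][28-46 ALLOC][47-56 ALLOC][57-63 FREE]
Op 7: c = realloc(c, 6) -> c = 28; heap: [0-9 ALLOC][10-27 ALLOC][28-33 ALLOC][34-46 FREE][47-56 ALLOC][57-63 FREE]
Op 8: e = malloc(2) -> e = 34; heap: [0-9 ALLOC][10-27 ALLOC][28-33 ALLOC][34-35 ALLOC][36-46 FREE][47-56 ALLOC][57-63 FREE]
Op 9: f = malloc(8) -> f = 36; heap: [0-9 ALLOC][10-27 ALLOC][28-33 ALLOC][34-35 ALLOC][36-43 ALLOC][44-46 FREE][47-56 ALLOC][57-63 FREE]
Op 10: g = malloc(21) -> g = NULL; heap: [0-9 ALLOC][10-27 ALLOC][28-33 ALLOC][34-35 ALLOC][36-43 ALLOC][44-46 FREE][47-56 ALLOC][57-63 FREE]
Free blocks: [3 7] total_free=10 largest=7 -> 100*(10-7)/10 = 300/10 = 30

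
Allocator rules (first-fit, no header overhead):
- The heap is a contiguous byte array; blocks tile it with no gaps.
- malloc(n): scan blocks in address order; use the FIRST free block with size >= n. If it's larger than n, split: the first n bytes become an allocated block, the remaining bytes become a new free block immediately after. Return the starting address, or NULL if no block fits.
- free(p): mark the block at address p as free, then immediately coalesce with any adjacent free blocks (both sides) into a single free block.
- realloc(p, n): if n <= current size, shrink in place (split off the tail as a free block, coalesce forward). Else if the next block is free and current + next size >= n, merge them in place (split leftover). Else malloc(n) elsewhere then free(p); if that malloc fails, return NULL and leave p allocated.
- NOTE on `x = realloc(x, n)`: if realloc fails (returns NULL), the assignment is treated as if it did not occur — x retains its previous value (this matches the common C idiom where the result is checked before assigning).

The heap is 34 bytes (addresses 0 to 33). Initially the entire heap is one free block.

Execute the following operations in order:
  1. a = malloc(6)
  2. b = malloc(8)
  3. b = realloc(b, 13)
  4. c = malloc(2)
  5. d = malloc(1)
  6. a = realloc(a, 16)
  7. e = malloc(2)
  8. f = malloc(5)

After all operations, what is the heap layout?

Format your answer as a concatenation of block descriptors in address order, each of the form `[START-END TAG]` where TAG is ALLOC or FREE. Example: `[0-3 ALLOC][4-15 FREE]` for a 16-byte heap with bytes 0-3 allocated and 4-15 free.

Answer: [0-5 ALLOC][6-18 ALLOC][19-20 ALLOC][21-21 ALLOC][22-23 ALLOC][24-28 ALLOC][29-33 FREE]

Derivation:
Op 1: a = malloc(6) -> a = 0; heap: [0-5 ALLOC][6-33 FREE]
Op 2: b = malloc(8) -> b = 6; heap: [0-5 ALLOC][6-13 ALLOC][14-33 FREE]
Op 3: b = realloc(b, 13) -> b = 6; heap: [0-5 ALLOC][6-18 ALLOC][19-33 FREE]
Op 4: c = malloc(2) -> c = 19; heap: [0-5 ALLOC][6-18 ALLOC][19-20 ALLOC][21-33 FREE]
Op 5: d = malloc(1) -> d = 21; heap: [0-5 ALLOC][6-18 ALLOC][19-20 ALLOC][21-21 ALLOC][22-33 FREE]
Op 6: a = realloc(a, 16) -> NULL (a unchanged); heap: [0-5 ALLOC][6-18 ALLOC][19-20 ALLOC][21-21 ALLOC][22-33 FREE]
Op 7: e = malloc(2) -> e = 22; heap: [0-5 ALLOC][6-18 ALLOC][19-20 ALLOC][21-21 ALLOC][22-23 ALLOC][24-33 FREE]
Op 8: f = malloc(5) -> f = 24; heap: [0-5 ALLOC][6-18 ALLOC][19-20 ALLOC][21-21 ALLOC][22-23 ALLOC][24-28 ALLOC][29-33 FREE]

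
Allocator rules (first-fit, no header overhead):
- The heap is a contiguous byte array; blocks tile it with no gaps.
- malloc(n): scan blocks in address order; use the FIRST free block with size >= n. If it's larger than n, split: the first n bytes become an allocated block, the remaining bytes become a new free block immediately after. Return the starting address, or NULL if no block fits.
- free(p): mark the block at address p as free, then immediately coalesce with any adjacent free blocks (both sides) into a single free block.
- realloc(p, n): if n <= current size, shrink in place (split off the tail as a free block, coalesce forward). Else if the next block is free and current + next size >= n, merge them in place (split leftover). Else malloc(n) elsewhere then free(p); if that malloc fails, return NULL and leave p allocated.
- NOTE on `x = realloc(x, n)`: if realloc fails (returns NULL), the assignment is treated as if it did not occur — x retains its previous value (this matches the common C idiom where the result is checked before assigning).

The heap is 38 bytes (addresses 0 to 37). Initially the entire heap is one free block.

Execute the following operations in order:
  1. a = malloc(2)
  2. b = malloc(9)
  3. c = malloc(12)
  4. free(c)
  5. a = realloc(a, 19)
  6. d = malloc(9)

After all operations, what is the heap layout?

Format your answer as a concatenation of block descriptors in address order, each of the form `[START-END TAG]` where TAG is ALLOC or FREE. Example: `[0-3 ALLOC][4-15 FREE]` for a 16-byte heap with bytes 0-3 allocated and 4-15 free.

Op 1: a = malloc(2) -> a = 0; heap: [0-1 ALLOC][2-37 FREE]
Op 2: b = malloc(9) -> b = 2; heap: [0-1 ALLOC][2-10 ALLOC][11-37 FREE]
Op 3: c = malloc(12) -> c = 11; heap: [0-1 ALLOC][2-10 ALLOC][11-22 ALLOC][23-37 FREE]
Op 4: free(c) -> (freed c); heap: [0-1 ALLOC][2-10 ALLOC][11-37 FREE]
Op 5: a = realloc(a, 19) -> a = 11; heap: [0-1 FREE][2-10 ALLOC][11-29 ALLOC][30-37 FREE]
Op 6: d = malloc(9) -> d = NULL; heap: [0-1 FREE][2-10 ALLOC][11-29 ALLOC][30-37 FREE]

Answer: [0-1 FREE][2-10 ALLOC][11-29 ALLOC][30-37 FREE]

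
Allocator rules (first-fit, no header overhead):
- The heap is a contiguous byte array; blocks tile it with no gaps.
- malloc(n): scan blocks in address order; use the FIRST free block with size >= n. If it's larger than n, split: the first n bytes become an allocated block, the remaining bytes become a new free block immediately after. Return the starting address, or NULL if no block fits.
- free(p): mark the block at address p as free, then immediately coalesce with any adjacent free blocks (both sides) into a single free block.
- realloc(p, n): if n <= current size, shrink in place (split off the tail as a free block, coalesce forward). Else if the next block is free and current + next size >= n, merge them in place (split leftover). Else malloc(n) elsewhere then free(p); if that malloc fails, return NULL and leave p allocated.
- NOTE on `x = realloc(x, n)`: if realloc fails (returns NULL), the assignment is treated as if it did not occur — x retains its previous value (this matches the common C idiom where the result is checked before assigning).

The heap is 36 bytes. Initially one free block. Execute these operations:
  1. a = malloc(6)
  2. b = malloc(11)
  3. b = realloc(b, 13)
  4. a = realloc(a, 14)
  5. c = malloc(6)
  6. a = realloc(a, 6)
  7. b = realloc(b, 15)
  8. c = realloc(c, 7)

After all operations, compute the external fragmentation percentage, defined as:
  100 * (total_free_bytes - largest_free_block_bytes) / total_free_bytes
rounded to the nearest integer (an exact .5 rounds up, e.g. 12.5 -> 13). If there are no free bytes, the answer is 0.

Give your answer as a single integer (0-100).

Answer: 40

Derivation:
Op 1: a = malloc(6) -> a = 0; heap: [0-5 ALLOC][6-35 FREE]
Op 2: b = malloc(11) -> b = 6; heap: [0-5 ALLOC][6-16 ALLOC][17-35 FREE]
Op 3: b = realloc(b, 13) -> b = 6; heap: [0-5 ALLOC][6-18 ALLOC][19-35 FREE]
Op 4: a = realloc(a, 14) -> a = 19; heap: [0-5 FREE][6-18 ALLOC][19-32 ALLOC][33-35 FREE]
Op 5: c = malloc(6) -> c = 0; heap: [0-5 ALLOC][6-18 ALLOC][19-32 ALLOC][33-35 FREE]
Op 6: a = realloc(a, 6) -> a = 19; heap: [0-5 ALLOC][6-18 ALLOC][19-24 ALLOC][25-35 FREE]
Op 7: b = realloc(b, 15) -> NULL (b unchanged); heap: [0-5 ALLOC][6-18 ALLOC][19-24 ALLOC][25-35 FREE]
Op 8: c = realloc(c, 7) -> c = 25; heap: [0-5 FREE][6-18 ALLOC][19-24 ALLOC][25-31 ALLOC][32-35 FREE]
Free blocks: [6 4] total_free=10 largest=6 -> 100*(10-6)/10 = 400/10 = 40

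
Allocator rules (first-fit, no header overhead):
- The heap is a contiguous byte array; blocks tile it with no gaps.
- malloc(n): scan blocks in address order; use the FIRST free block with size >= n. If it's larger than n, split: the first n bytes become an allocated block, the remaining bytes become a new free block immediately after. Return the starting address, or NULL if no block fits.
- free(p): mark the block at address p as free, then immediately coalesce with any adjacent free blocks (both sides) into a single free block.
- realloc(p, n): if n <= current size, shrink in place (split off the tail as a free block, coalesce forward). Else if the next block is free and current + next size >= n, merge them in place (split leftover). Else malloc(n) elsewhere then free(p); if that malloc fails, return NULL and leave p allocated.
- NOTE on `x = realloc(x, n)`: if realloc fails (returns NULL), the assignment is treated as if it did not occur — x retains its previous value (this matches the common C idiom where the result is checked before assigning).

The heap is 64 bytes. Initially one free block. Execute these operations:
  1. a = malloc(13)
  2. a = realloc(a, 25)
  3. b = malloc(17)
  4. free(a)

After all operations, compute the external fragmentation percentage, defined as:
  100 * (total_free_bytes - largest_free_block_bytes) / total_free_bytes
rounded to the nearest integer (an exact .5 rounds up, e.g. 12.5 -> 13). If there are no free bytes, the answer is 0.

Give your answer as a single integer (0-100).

Answer: 47

Derivation:
Op 1: a = malloc(13) -> a = 0; heap: [0-12 ALLOC][13-63 FREE]
Op 2: a = realloc(a, 25) -> a = 0; heap: [0-24 ALLOC][25-63 FREE]
Op 3: b = malloc(17) -> b = 25; heap: [0-24 ALLOC][25-41 ALLOC][42-63 FREE]
Op 4: free(a) -> (freed a); heap: [0-24 FREE][25-41 ALLOC][42-63 FREE]
Free blocks: [25 22] total_free=47 largest=25 -> 100*(47-25)/47 = 2200/47 ≈ 46.809 -> rounds to 47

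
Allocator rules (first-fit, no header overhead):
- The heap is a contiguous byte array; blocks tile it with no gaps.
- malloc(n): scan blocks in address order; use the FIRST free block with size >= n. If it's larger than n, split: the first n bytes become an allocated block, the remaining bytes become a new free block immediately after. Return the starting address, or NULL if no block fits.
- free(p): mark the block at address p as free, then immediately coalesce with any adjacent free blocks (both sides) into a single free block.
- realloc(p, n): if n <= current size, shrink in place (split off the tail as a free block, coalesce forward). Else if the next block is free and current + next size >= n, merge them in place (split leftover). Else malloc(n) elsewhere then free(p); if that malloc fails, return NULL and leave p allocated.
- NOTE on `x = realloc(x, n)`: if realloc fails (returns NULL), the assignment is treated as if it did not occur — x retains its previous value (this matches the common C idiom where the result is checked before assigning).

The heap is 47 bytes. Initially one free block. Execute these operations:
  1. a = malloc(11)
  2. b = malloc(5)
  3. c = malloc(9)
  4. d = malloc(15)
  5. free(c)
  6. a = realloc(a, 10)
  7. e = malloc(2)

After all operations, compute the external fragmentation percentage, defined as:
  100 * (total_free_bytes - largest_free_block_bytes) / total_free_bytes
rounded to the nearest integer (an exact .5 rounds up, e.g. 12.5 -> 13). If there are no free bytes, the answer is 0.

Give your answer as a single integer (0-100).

Answer: 53

Derivation:
Op 1: a = malloc(11) -> a = 0; heap: [0-10 ALLOC][11-46 FREE]
Op 2: b = malloc(5) -> b = 11; heap: [0-10 ALLOC][11-15 ALLOC][16-46 FREE]
Op 3: c = malloc(9) -> c = 16; heap: [0-10 ALLOC][11-15 ALLOC][16-24 ALLOC][25-46 FREE]
Op 4: d = malloc(15) -> d = 25; heap: [0-10 ALLOC][11-15 ALLOC][16-24 ALLOC][25-39 ALLOC][40-46 FREE]
Op 5: free(c) -> (freed c); heap: [0-10 ALLOC][11-15 ALLOC][16-24 FREE][25-39 ALLOC][40-46 FREE]
Op 6: a = realloc(a, 10) -> a = 0; heap: [0-9 ALLOC][10-10 FREE][11-15 ALLOC][16-24 FREE][25-39 ALLOC][40-46 FREE]
Op 7: e = malloc(2) -> e = 16; heap: [0-9 ALLOC][10-10 FREE][11-15 ALLOC][16-17 ALLOC][18-24 FREE][25-39 ALLOC][40-46 FREE]
Free blocks: [1 7 7] total_free=15 largest=7 -> 100*(15-7)/15 = 800/15 ≈ 53.333 -> rounds to 53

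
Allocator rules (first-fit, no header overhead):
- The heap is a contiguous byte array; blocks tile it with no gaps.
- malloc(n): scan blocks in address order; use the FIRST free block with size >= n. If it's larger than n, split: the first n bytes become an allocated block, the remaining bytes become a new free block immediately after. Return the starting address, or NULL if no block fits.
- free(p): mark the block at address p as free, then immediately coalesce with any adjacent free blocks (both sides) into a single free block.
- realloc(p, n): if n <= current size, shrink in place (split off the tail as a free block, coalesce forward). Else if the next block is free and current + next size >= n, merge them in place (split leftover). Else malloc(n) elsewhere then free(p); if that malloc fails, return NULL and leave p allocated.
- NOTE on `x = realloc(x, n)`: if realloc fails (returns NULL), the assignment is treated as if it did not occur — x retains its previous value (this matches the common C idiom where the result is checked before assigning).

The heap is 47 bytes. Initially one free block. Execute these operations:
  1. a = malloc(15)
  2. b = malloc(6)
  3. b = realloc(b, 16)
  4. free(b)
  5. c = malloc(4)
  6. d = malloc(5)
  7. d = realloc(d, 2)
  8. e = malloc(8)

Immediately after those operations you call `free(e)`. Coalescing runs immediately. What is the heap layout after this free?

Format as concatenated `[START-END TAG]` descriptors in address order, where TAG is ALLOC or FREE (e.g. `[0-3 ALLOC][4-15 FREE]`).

Answer: [0-14 ALLOC][15-18 ALLOC][19-20 ALLOC][21-46 FREE]

Derivation:
Op 1: a = malloc(15) -> a = 0; heap: [0-14 ALLOC][15-46 FREE]
Op 2: b = malloc(6) -> b = 15; heap: [0-14 ALLOC][15-20 ALLOC][21-46 FREE]
Op 3: b = realloc(b, 16) -> b = 15; heap: [0-14 ALLOC][15-30 ALLOC][31-46 FREE]
Op 4: free(b) -> (freed b); heap: [0-14 ALLOC][15-46 FREE]
Op 5: c = malloc(4) -> c = 15; heap: [0-14 ALLOC][15-18 ALLOC][19-46 FREE]
Op 6: d = malloc(5) -> d = 19; heap: [0-14 ALLOC][15-18 ALLOC][19-23 ALLOC][24-46 FREE]
Op 7: d = realloc(d, 2) -> d = 19; heap: [0-14 ALLOC][15-18 ALLOC][19-20 ALLOC][21-46 FREE]
Op 8: e = malloc(8) -> e = 21; heap: [0-14 ALLOC][15-18 ALLOC][19-20 ALLOC][21-28 ALLOC][29-46 FREE]
free(e): e = 21 -> block [21-28 ALLOC]; mark free, coalesce with adjacent free neighbors -> [0-14 ALLOC][15-18 ALLOC][19-20 ALLOC][21-46 FREE]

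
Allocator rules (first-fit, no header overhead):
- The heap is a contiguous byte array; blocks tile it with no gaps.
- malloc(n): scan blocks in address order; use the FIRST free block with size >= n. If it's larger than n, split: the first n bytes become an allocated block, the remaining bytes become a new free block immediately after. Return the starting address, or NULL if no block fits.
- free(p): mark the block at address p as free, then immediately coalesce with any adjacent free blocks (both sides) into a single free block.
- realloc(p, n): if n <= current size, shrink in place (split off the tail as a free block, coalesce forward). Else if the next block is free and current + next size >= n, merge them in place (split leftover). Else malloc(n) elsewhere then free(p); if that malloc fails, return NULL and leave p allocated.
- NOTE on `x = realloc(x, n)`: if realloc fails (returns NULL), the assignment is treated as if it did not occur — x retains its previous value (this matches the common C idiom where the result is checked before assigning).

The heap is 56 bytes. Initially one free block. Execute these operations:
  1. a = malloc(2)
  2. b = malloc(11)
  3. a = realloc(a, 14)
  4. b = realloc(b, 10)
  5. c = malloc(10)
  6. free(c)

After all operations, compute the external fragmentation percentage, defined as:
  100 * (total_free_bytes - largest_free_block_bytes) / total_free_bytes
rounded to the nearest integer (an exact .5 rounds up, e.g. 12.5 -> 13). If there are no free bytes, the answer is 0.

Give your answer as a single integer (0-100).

Op 1: a = malloc(2) -> a = 0; heap: [0-1 ALLOC][2-55 FREE]
Op 2: b = malloc(11) -> b = 2; heap: [0-1 ALLOC][2-12 ALLOC][13-55 FREE]
Op 3: a = realloc(a, 14) -> a = 13; heap: [0-1 FREE][2-12 ALLOC][13-26 ALLOC][27-55 FREE]
Op 4: b = realloc(b, 10) -> b = 2; heap: [0-1 FREE][2-11 ALLOC][12-12 FREE][13-26 ALLOC][27-55 FREE]
Op 5: c = malloc(10) -> c = 27; heap: [0-1 FREE][2-11 ALLOC][12-12 FREE][13-26 ALLOC][27-36 ALLOC][37-55 FREE]
Op 6: free(c) -> (freed c); heap: [0-1 FREE][2-11 ALLOC][12-12 FREE][13-26 ALLOC][27-55 FREE]
Free blocks: [2 1 29] total_free=32 largest=29 -> 100*(32-29)/32 = 300/32 = 9.375 -> rounds to 9

Answer: 9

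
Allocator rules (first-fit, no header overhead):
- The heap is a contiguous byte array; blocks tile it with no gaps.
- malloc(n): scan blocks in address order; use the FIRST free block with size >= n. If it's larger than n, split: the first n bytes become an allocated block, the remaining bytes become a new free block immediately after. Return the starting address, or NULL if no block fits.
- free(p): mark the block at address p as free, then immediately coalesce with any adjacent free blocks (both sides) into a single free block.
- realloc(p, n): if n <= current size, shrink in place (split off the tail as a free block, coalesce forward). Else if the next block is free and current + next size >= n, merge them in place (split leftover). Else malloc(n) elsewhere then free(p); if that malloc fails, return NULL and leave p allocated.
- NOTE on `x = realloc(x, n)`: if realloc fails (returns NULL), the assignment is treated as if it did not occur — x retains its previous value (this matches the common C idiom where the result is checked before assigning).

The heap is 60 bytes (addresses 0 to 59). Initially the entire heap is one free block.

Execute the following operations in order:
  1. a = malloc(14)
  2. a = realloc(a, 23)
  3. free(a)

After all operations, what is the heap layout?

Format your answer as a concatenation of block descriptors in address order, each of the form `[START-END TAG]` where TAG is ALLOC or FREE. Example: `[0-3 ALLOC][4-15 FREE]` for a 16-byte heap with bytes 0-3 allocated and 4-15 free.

Op 1: a = malloc(14) -> a = 0; heap: [0-13 ALLOC][14-59 FREE]
Op 2: a = realloc(a, 23) -> a = 0; heap: [0-22 ALLOC][23-59 FREE]
Op 3: free(a) -> (freed a); heap: [0-59 FREE]

Answer: [0-59 FREE]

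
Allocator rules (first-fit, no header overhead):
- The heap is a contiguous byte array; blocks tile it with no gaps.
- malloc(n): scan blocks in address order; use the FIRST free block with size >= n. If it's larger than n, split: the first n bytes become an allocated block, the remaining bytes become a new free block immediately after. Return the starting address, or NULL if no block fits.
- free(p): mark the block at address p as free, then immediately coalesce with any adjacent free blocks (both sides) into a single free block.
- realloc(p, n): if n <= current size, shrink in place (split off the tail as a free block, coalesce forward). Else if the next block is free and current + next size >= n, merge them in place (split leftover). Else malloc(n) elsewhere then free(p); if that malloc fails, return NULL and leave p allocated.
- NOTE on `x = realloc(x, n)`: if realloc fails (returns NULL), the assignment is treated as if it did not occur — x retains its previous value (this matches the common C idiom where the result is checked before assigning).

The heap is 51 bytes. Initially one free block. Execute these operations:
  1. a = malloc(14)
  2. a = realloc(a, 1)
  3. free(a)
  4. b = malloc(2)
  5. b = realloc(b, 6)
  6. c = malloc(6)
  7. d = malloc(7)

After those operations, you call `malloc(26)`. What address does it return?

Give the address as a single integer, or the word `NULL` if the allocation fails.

Op 1: a = malloc(14) -> a = 0; heap: [0-13 ALLOC][14-50 FREE]
Op 2: a = realloc(a, 1) -> a = 0; heap: [0-0 ALLOC][1-50 FREE]
Op 3: free(a) -> (freed a); heap: [0-50 FREE]
Op 4: b = malloc(2) -> b = 0; heap: [0-1 ALLOC][2-50 FREE]
Op 5: b = realloc(b, 6) -> b = 0; heap: [0-5 ALLOC][6-50 FREE]
Op 6: c = malloc(6) -> c = 6; heap: [0-5 ALLOC][6-11 ALLOC][12-50 FREE]
Op 7: d = malloc(7) -> d = 12; heap: [0-5 ALLOC][6-11 ALLOC][12-18 ALLOC][19-50 FREE]
malloc(26): first-fit scan over [0-5 ALLOC][6-11 ALLOC][12-18 ALLOC][19-50 FREE] -> 19

Answer: 19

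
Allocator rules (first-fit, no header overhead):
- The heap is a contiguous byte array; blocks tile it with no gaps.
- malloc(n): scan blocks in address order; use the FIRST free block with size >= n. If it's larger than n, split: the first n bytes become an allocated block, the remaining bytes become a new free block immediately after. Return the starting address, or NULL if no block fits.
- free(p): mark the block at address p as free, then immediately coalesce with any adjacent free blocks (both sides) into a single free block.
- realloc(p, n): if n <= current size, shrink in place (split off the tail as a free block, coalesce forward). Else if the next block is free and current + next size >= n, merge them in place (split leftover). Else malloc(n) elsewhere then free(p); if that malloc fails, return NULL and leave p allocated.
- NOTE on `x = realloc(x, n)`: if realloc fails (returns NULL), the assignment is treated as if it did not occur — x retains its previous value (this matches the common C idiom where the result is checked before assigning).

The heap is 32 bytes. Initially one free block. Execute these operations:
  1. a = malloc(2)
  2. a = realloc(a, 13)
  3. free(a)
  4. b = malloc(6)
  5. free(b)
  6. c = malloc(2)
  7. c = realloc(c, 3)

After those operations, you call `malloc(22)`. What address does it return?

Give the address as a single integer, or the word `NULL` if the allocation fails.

Op 1: a = malloc(2) -> a = 0; heap: [0-1 ALLOC][2-31 FREE]
Op 2: a = realloc(a, 13) -> a = 0; heap: [0-12 ALLOC][13-31 FREE]
Op 3: free(a) -> (freed a); heap: [0-31 FREE]
Op 4: b = malloc(6) -> b = 0; heap: [0-5 ALLOC][6-31 FREE]
Op 5: free(b) -> (freed b); heap: [0-31 FREE]
Op 6: c = malloc(2) -> c = 0; heap: [0-1 ALLOC][2-31 FREE]
Op 7: c = realloc(c, 3) -> c = 0; heap: [0-2 ALLOC][3-31 FREE]
malloc(22): first-fit scan over [0-2 ALLOC][3-31 FREE] -> 3

Answer: 3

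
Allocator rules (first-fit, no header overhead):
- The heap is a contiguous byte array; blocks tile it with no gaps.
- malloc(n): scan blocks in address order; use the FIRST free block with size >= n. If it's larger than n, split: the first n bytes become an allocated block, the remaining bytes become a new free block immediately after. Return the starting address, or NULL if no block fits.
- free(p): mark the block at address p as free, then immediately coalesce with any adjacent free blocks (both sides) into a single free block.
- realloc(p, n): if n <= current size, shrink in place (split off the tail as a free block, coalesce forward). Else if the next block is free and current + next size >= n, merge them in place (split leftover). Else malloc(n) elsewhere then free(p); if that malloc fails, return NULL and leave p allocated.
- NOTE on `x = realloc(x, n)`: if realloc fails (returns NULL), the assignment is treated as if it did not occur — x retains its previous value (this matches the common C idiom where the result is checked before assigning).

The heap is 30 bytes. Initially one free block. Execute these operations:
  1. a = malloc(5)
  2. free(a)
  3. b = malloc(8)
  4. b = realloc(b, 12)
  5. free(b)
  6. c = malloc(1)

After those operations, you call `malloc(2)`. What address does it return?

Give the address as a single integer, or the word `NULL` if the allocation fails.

Op 1: a = malloc(5) -> a = 0; heap: [0-4 ALLOC][5-29 FREE]
Op 2: free(a) -> (freed a); heap: [0-29 FREE]
Op 3: b = malloc(8) -> b = 0; heap: [0-7 ALLOC][8-29 FREE]
Op 4: b = realloc(b, 12) -> b = 0; heap: [0-11 ALLOC][12-29 FREE]
Op 5: free(b) -> (freed b); heap: [0-29 FREE]
Op 6: c = malloc(1) -> c = 0; heap: [0-0 ALLOC][1-29 FREE]
malloc(2): first-fit scan over [0-0 ALLOC][1-29 FREE] -> 1

Answer: 1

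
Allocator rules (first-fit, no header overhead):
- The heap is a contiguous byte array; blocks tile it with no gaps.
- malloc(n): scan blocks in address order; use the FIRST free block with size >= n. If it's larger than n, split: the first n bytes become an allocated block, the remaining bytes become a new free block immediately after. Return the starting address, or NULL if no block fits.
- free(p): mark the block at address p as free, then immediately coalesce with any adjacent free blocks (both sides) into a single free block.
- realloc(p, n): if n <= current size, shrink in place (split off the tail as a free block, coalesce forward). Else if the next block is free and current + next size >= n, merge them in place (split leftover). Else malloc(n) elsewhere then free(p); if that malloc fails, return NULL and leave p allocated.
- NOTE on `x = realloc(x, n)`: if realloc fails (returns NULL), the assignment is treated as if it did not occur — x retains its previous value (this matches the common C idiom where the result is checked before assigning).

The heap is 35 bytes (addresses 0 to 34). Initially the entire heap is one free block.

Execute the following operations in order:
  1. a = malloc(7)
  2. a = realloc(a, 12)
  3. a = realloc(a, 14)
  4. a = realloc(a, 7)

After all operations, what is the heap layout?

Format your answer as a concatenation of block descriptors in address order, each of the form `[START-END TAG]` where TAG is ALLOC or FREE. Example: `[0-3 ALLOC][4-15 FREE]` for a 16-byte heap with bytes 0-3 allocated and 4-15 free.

Op 1: a = malloc(7) -> a = 0; heap: [0-6 ALLOC][7-34 FREE]
Op 2: a = realloc(a, 12) -> a = 0; heap: [0-11 ALLOC][12-34 FREE]
Op 3: a = realloc(a, 14) -> a = 0; heap: [0-13 ALLOC][14-34 FREE]
Op 4: a = realloc(a, 7) -> a = 0; heap: [0-6 ALLOC][7-34 FREE]

Answer: [0-6 ALLOC][7-34 FREE]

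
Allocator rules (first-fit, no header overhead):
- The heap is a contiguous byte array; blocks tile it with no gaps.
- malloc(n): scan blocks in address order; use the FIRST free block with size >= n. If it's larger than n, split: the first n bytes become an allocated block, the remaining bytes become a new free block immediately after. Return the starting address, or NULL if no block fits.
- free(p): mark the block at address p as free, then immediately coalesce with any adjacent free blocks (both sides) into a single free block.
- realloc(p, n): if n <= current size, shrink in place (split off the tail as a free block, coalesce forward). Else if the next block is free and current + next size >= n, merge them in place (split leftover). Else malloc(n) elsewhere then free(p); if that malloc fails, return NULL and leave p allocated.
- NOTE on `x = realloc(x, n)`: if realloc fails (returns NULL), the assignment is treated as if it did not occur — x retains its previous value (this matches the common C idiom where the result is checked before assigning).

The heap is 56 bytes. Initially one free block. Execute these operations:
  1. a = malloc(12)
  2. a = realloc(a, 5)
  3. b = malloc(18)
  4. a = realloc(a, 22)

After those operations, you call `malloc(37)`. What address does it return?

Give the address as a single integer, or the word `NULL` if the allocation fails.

Op 1: a = malloc(12) -> a = 0; heap: [0-11 ALLOC][12-55 FREE]
Op 2: a = realloc(a, 5) -> a = 0; heap: [0-4 ALLOC][5-55 FREE]
Op 3: b = malloc(18) -> b = 5; heap: [0-4 ALLOC][5-22 ALLOC][23-55 FREE]
Op 4: a = realloc(a, 22) -> a = 23; heap: [0-4 FREE][5-22 ALLOC][23-44 ALLOC][45-55 FREE]
malloc(37): first-fit scan over [0-4 FREE][5-22 ALLOC][23-44 ALLOC][45-55 FREE] -> NULL

Answer: NULL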